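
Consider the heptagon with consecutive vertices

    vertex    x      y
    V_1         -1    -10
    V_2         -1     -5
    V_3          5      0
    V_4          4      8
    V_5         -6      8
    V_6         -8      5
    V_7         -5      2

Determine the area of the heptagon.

Apply the shoelace (surveyor's) formula: 2A = Σ (x_i·y_{i+1} − x_{i+1}·y_i), indices taken mod 7.
Cross-terms: -5, 25, 40, 80, 34, 9, 52  ⇒  Σ = 235
Area = |Σ|/2 = 117.5.

117.5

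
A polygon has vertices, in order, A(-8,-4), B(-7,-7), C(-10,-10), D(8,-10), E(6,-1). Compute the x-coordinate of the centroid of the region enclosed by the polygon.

Apply the shoelace (surveyor's) formula. First the cross-terms c_i = x_i·y_{i+1} − x_{i+1}·y_i:
  28, 0, 180, 52, -32  ⇒  2A = 228, A = 114.
Then Σ (x_i + x_{i+1})·c_i = 12, so x̄ = 12 / (6·114) = 1/57.

1/57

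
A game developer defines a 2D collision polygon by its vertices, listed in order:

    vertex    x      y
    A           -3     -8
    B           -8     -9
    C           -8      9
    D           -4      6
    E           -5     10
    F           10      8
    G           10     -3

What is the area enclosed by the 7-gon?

271

Apply the shoelace (surveyor's) formula: 2A = Σ (x_i·y_{i+1} − x_{i+1}·y_i), indices taken mod 7.
Cross-terms: -37, -144, -12, -10, -140, -110, -89  ⇒  Σ = -542
Area = |Σ|/2 = 271.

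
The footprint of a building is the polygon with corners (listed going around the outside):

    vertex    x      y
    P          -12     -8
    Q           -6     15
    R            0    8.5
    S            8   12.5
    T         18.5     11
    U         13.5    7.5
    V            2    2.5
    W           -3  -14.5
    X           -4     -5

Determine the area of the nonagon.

286.875

Apply the shoelace (surveyor's) formula: 2A = Σ (x_i·y_{i+1} − x_{i+1}·y_i), indices taken mod 9.
Σ = (-228) + (-51) + (-68) + (-143.25) + (-9.75) + (18.75) + (-21.5) + (-43) + (-28) = -573.75
Area = |Σ|/2 = 286.875.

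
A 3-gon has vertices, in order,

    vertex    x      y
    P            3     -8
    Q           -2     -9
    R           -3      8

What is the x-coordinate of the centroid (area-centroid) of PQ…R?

Apply the surveyor's formula. First the cross-terms c_i = x_i·y_{i+1} − x_{i+1}·y_i:
  -43, -43, 0  ⇒  2A = -86, A = -43.
Then Σ (x_i + x_{i+1})·c_i = 172, so x̄ = 172 / (6·(-43)) = -2/3.

-2/3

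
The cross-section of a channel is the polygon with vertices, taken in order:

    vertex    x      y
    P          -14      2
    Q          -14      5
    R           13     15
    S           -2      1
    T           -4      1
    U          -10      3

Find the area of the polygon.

Σ = (-42) + (-275) + (43) + (2) + (-2) + (22) = -252
Area = |Σ|/2 = 126.

126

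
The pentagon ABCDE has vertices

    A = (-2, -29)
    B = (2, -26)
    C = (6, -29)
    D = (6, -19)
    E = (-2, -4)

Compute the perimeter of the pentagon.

|AB| = √((4)² + (3)²) = √25 = 5
|BC| = √((4)² + (-3)²) = √25 = 5
|CD| = √((0)² + (10)²) = √100 = 10
|DE| = √((-8)² + (15)²) = √289 = 17
|EA| = √((0)² + (-25)²) = √625 = 25
Perimeter = 5 + 5 + 10 + 17 + 25 = 62.

62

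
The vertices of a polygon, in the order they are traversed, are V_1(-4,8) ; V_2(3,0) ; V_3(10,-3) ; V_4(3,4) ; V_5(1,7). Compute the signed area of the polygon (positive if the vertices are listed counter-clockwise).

Cross-terms: -24, -9, 49, 17, 36  ⇒  Σ = 69
Signed area = Σ/2 = 34.5 (positive ⇒ counter-clockwise traversal).

34.5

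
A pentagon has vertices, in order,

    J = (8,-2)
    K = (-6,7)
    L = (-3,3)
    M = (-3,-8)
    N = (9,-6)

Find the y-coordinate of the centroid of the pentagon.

-283/120

Apply the shoelace (surveyor's) formula. First the cross-terms c_i = x_i·y_{i+1} − x_{i+1}·y_i:
  44, 3, 33, 90, 30  ⇒  2A = 200, A = 100.
Then Σ (y_i + y_{i+1})·c_i = -1415, so ȳ = -1415 / (6·100) = -283/120.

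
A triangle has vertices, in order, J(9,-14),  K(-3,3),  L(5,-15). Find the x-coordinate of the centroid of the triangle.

11/3

Apply the surveyor's formula. First the cross-terms c_i = x_i·y_{i+1} − x_{i+1}·y_i:
  -15, 30, 65  ⇒  2A = 80, A = 40.
Then Σ (x_i + x_{i+1})·c_i = 880, so x̄ = 880 / (6·40) = 11/3.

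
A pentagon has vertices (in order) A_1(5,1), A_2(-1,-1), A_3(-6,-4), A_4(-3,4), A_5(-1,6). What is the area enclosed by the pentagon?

43.5

Apply the surveyor's formula: 2A = Σ (x_i·y_{i+1} − x_{i+1}·y_i), indices taken mod 5.
A_1→A_2: (5)(-1) − (-1)(1) = -4
A_2→A_3: (-1)(-4) − (-6)(-1) = -2
A_3→A_4: (-6)(4) − (-3)(-4) = -36
A_4→A_5: (-3)(6) − (-1)(4) = -14
A_5→A_1: (-1)(1) − (5)(6) = -31
Σ = -87
Area = |Σ|/2 = 43.5.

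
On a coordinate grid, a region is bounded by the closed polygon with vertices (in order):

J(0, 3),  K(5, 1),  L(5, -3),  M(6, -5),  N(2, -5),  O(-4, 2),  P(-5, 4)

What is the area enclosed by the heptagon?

Apply the surveyor's formula: 2A = Σ (x_i·y_{i+1} − x_{i+1}·y_i), indices taken mod 7.
Cross-terms: -15, -20, -7, -20, -16, -6, -15  ⇒  Σ = -99
Area = |Σ|/2 = 49.5.

49.5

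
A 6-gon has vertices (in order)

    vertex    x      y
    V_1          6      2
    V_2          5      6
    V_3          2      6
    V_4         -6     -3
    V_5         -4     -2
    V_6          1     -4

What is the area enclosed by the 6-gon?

59

Apply Gauss's area formula: 2A = Σ (x_i·y_{i+1} − x_{i+1}·y_i), indices taken mod 6.
V_1→V_2: (6)(6) − (5)(2) = 26
V_2→V_3: (5)(6) − (2)(6) = 18
V_3→V_4: (2)(-3) − (-6)(6) = 30
V_4→V_5: (-6)(-2) − (-4)(-3) = 0
V_5→V_6: (-4)(-4) − (1)(-2) = 18
V_6→V_1: (1)(2) − (6)(-4) = 26
Σ = 118
Area = |Σ|/2 = 59.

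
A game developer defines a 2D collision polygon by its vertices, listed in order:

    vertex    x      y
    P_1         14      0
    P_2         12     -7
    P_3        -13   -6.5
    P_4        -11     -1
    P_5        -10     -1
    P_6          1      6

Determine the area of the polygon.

233.75

Σ = (-98) + (-169) + (-58.5) + (1) + (-59) + (-84) = -467.5
Area = |Σ|/2 = 233.75.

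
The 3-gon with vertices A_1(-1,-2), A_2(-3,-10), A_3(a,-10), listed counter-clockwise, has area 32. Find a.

Write out the shoelace sum; only the two edges meeting at A_3 involve a:
2·Area = [((-3)·(-10) − a·(-10)) + (a·(-2) − (-1)·(-10))] + 4
       = 8·a + 24 = 64
⇒ a = 5.

5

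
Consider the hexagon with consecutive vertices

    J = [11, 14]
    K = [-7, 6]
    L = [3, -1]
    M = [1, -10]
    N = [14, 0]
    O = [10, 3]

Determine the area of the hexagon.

Σ = (164) + (-11) + (-29) + (140) + (42) + (107) = 413
Area = |Σ|/2 = 206.5.

206.5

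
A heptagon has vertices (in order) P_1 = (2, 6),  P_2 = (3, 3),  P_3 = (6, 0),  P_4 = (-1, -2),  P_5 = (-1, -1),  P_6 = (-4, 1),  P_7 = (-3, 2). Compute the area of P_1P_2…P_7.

37.5

Cross-terms: -12, -18, -12, -1, -5, -5, -22  ⇒  Σ = -75
Area = |Σ|/2 = 37.5.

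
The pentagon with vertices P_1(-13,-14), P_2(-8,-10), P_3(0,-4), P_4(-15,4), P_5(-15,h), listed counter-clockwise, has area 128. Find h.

2

The doubled signed area Σ (x_i y_{i+1} − x_{i+1} y_i) is linear in h.
With h=0 it equals 260; the coefficient of h is -2 (from the two edges through P_5).
So -2·h + 260 = 2·128 = 256 ⇒ h = 2.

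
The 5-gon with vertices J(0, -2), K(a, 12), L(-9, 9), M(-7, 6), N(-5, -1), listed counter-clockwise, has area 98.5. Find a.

Write out the shoelace sum; only the two edges meeting at K involve a:
2·Area = [(0·12 − a·(-2)) + (a·9 − (-9)·12)] + 56
       = 11·a + 164 = 197
⇒ a = 3.

3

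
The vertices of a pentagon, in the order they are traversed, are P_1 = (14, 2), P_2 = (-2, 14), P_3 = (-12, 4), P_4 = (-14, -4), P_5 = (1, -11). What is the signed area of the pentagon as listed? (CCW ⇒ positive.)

389

Apply Gauss's area formula: 2A = Σ (x_i·y_{i+1} − x_{i+1}·y_i), indices taken mod 5.
P_1→P_2: (14)(14) − (-2)(2) = 200
P_2→P_3: (-2)(4) − (-12)(14) = 160
P_3→P_4: (-12)(-4) − (-14)(4) = 104
P_4→P_5: (-14)(-11) − (1)(-4) = 158
P_5→P_1: (1)(2) − (14)(-11) = 156
Σ = 778
Signed area = Σ/2 = 389 (positive ⇒ counter-clockwise traversal).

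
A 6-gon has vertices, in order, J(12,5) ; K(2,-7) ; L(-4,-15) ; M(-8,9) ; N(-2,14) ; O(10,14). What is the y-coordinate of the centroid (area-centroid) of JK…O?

3.25

Apply the shoelace formula. First the cross-terms c_i = x_i·y_{i+1} − x_{i+1}·y_i:
  -94, -58, -156, -94, -168, -118  ⇒  2A = -688, A = -344.
Then Σ (y_i + y_{i+1})·c_i = -6708, so ȳ = -6708 / (6·(-344)) = 3.25.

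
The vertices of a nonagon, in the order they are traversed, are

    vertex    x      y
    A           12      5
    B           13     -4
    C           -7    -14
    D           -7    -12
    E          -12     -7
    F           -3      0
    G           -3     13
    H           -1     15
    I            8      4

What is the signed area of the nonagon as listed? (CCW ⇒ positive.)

Apply the surveyor's formula: 2A = Σ (x_i·y_{i+1} − x_{i+1}·y_i), indices taken mod 9.
Σ = (-113) + (-210) + (-14) + (-95) + (-21) + (-39) + (-32) + (-124) + (-8) = -656
Signed area = Σ/2 = -328 (negative ⇒ clockwise traversal).

-328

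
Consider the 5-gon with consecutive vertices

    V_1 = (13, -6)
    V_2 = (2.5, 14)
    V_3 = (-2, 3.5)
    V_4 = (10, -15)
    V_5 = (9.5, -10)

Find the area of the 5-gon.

V_1→V_2: (13)(14) − (2.5)(-6) = 197
V_2→V_3: (2.5)(3.5) − (-2)(14) = 36.75
V_3→V_4: (-2)(-15) − (10)(3.5) = -5
V_4→V_5: (10)(-10) − (9.5)(-15) = 42.5
V_5→V_1: (9.5)(-6) − (13)(-10) = 73
Σ = 344.25
Area = |Σ|/2 = 172.125.

172.125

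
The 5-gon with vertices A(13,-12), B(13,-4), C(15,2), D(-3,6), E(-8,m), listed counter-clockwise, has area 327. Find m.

Write out the shoelace sum; only the two edges meeting at E involve m:
2·Area = [((-3)·m − (-8)·6) + ((-8)·(-12) − 13·m)] + 286
       = -16·m + 430 = 654
⇒ m = -14.

-14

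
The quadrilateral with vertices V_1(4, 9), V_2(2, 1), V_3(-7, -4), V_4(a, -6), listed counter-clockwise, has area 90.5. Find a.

10

Write out the shoelace sum; only the two edges meeting at V_4 involve a:
2·Area = [((-7)·(-6) − a·(-4)) + (a·9 − 4·(-6))] + -15
       = 13·a + 51 = 181
⇒ a = 10.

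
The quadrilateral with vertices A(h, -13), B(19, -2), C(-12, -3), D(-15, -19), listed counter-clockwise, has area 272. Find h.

0

The doubled signed area Σ (x_i y_{i+1} − x_{i+1} y_i) is linear in h.
With h=0 it equals 544; the coefficient of h is 17 (from the two edges through A).
So 17·h + 544 = 2·272 = 544 ⇒ h = 0.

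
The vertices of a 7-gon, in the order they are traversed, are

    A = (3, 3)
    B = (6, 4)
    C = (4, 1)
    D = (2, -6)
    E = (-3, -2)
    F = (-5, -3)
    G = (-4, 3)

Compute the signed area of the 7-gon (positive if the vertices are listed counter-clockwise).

-56.5

Cross-terms: -6, -10, -26, -22, -1, -27, -21  ⇒  Σ = -113
Signed area = Σ/2 = -56.5 (negative ⇒ clockwise traversal).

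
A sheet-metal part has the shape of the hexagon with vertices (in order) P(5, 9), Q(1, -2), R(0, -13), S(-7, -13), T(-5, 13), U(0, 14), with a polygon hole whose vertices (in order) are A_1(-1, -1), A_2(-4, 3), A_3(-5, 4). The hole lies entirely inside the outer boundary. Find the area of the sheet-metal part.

209

Outer boundary:
Cross-terms: -19, -13, -91, -156, -70, -70  ⇒  Σ = -419
Area = |Σ|/2 = 209.5.
Hole:
Σ = (-7) + (-1) + (9) = 1
Area = |Σ|/2 = 0.5.
Net area = 209.5 − 0.5 = 209.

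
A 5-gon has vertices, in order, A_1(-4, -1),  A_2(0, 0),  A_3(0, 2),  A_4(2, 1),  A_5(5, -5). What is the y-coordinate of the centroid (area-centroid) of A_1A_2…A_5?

-1.5

Apply Gauss's area formula. First the cross-terms c_i = x_i·y_{i+1} − x_{i+1}·y_i:
  0, 0, -4, -15, -25  ⇒  2A = -44, A = -22.
Then Σ (y_i + y_{i+1})·c_i = 198, so ȳ = 198 / (6·(-22)) = -1.5.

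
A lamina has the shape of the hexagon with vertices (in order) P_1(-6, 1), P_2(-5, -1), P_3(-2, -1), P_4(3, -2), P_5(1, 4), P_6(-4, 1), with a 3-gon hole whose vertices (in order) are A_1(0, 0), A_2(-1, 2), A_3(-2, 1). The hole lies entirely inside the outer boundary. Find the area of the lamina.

Outer boundary:
Σ = (11) + (3) + (7) + (14) + (17) + (2) = 54
Area = |Σ|/2 = 27.
Hole:
Apply the shoelace formula: 2A = Σ (x_i·y_{i+1} − x_{i+1}·y_i), indices taken mod 3.
Σ = (0) + (3) + (0) = 3
Area = |Σ|/2 = 1.5.
Net area = 27 − 1.5 = 25.5.

25.5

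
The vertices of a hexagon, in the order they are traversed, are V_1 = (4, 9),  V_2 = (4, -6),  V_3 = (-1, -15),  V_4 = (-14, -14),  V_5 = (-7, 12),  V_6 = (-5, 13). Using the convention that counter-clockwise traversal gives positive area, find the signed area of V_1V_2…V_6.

Σ = (-60) + (-66) + (-196) + (-266) + (-31) + (-97) = -716
Signed area = Σ/2 = -358 (negative ⇒ clockwise traversal).

-358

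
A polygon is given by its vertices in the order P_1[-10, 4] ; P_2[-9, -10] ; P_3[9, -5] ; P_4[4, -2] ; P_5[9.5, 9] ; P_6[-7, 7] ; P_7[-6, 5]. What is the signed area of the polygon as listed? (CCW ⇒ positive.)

Σ = (136) + (135) + (2) + (55) + (129.5) + (7) + (26) = 490.5
Signed area = Σ/2 = 245.25 (positive ⇒ counter-clockwise traversal).

245.25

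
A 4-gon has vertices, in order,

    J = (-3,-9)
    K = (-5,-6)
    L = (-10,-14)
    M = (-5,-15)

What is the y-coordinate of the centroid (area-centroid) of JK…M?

-235/21

Apply the shoelace formula. First the cross-terms c_i = x_i·y_{i+1} − x_{i+1}·y_i:
  -27, 10, 80, 0  ⇒  2A = 63, A = 31.5.
Then Σ (y_i + y_{i+1})·c_i = -2115, so ȳ = -2115 / (6·31.5) = -235/21.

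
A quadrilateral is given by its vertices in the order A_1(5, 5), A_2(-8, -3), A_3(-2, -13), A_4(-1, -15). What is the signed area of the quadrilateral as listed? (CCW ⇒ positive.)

Σ = (25) + (98) + (17) + (70) = 210
Signed area = Σ/2 = 105 (positive ⇒ counter-clockwise traversal).

105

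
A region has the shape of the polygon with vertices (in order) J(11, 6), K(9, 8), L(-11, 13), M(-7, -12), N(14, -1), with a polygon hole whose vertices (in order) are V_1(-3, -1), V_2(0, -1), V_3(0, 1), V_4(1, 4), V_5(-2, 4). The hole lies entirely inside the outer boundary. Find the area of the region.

Outer boundary:
Apply the shoelace formula: 2A = Σ (x_i·y_{i+1} − x_{i+1}·y_i), indices taken mod 5.
Σ = (34) + (205) + (223) + (175) + (95) = 732
Area = |Σ|/2 = 366.
Hole:
Cross-terms: 3, 0, -1, 12, 14  ⇒  Σ = 28
Area = |Σ|/2 = 14.
Net area = 366 − 14 = 352.

352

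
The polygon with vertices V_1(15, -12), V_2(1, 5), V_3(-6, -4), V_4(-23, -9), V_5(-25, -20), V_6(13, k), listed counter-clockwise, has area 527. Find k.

-16

The doubled signed area Σ (x_i y_{i+1} − x_{i+1} y_i) is linear in k.
With k=0 it equals 414; the coefficient of k is -40 (from the two edges through V_6).
So -40·k + 414 = 2·527 = 1054 ⇒ k = -16.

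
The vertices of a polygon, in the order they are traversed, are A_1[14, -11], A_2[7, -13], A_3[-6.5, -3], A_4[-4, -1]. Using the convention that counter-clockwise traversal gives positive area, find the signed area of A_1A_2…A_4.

Apply the shoelace formula: 2A = Σ (x_i·y_{i+1} − x_{i+1}·y_i), indices taken mod 4.
Σ = (-105) + (-105.5) + (-5.5) + (58) = -158
Signed area = Σ/2 = -79 (negative ⇒ clockwise traversal).

-79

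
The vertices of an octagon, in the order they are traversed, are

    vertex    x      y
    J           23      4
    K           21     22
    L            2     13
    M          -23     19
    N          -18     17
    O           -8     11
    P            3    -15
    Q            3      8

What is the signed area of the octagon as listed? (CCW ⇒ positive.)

Cross-terms: 422, 229, 337, -49, -62, 87, 69, -172  ⇒  Σ = 861
Signed area = Σ/2 = 430.5 (positive ⇒ counter-clockwise traversal).

430.5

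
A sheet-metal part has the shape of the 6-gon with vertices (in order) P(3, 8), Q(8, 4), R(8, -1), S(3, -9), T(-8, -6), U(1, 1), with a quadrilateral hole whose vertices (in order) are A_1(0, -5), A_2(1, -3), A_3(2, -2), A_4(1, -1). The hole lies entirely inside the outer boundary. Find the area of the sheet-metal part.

122

Outer boundary:
Apply the shoelace (surveyor's) formula: 2A = Σ (x_i·y_{i+1} − x_{i+1}·y_i), indices taken mod 6.
Cross-terms: -52, -40, -69, -90, -2, 5  ⇒  Σ = -248
Area = |Σ|/2 = 124.
Hole:
Cross-terms: 5, 4, 0, -5  ⇒  Σ = 4
Area = |Σ|/2 = 2.
Net area = 124 − 2 = 122.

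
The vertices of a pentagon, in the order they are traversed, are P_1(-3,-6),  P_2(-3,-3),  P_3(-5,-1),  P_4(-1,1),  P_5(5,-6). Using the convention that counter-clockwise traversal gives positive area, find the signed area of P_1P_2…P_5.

-37

Cross-terms: -9, -12, -6, 1, -48  ⇒  Σ = -74
Signed area = Σ/2 = -37 (negative ⇒ clockwise traversal).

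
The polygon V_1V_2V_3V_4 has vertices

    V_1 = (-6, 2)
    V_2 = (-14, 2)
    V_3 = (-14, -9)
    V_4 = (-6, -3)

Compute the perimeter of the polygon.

34

|V_1V_2| = √((-8)² + (0)²) = √64 = 8
|V_2V_3| = √((0)² + (-11)²) = √121 = 11
|V_3V_4| = √((8)² + (6)²) = √100 = 10
|V_4V_1| = √((0)² + (5)²) = √25 = 5
Perimeter = 8 + 11 + 10 + 5 = 34.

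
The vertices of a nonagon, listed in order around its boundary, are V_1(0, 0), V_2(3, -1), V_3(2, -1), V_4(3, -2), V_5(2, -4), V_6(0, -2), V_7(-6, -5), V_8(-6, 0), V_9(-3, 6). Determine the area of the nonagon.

Apply the shoelace formula: 2A = Σ (x_i·y_{i+1} − x_{i+1}·y_i), indices taken mod 9.
V_1→V_2: (0)(-1) − (3)(0) = 0
V_2→V_3: (3)(-1) − (2)(-1) = -1
V_3→V_4: (2)(-2) − (3)(-1) = -1
V_4→V_5: (3)(-4) − (2)(-2) = -8
V_5→V_6: (2)(-2) − (0)(-4) = -4
V_6→V_7: (0)(-5) − (-6)(-2) = -12
V_7→V_8: (-6)(0) − (-6)(-5) = -30
V_8→V_9: (-6)(6) − (-3)(0) = -36
V_9→V_1: (-3)(0) − (0)(6) = 0
Σ = -92
Area = |Σ|/2 = 46.

46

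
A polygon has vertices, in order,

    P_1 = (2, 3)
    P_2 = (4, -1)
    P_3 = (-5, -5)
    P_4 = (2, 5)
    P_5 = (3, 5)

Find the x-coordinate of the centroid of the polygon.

11/45

Apply Gauss's area formula. First the cross-terms c_i = x_i·y_{i+1} − x_{i+1}·y_i:
  -14, -25, -15, -5, -1  ⇒  2A = -60, A = -30.
Then Σ (x_i + x_{i+1})·c_i = -44, so x̄ = -44 / (6·(-30)) = 11/45.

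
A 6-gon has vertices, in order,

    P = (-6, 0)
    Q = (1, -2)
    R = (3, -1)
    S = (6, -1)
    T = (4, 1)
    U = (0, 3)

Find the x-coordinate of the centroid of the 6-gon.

0.15

Apply the surveyor's formula. First the cross-terms c_i = x_i·y_{i+1} − x_{i+1}·y_i:
  12, 5, 3, 10, 12, 18  ⇒  2A = 60, A = 30.
Then Σ (x_i + x_{i+1})·c_i = 27, so x̄ = 27 / (6·30) = 0.15.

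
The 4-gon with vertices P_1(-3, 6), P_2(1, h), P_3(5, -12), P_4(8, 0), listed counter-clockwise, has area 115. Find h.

Write out the shoelace sum; only the two edges meeting at P_2 involve h:
2·Area = [((-3)·h − 1·6) + (1·(-12) − 5·h)] + 144
       = -8·h + 126 = 230
⇒ h = -13.

-13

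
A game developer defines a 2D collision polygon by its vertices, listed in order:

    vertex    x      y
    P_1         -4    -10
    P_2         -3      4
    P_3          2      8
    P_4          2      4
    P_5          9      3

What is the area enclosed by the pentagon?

P_1→P_2: (-4)(4) − (-3)(-10) = -46
P_2→P_3: (-3)(8) − (2)(4) = -32
P_3→P_4: (2)(4) − (2)(8) = -8
P_4→P_5: (2)(3) − (9)(4) = -30
P_5→P_1: (9)(-10) − (-4)(3) = -78
Σ = -194
Area = |Σ|/2 = 97.

97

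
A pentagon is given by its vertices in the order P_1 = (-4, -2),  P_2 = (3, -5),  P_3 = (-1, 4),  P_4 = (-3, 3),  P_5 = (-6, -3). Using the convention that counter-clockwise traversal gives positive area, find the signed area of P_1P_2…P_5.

Σ = (26) + (7) + (9) + (27) + (0) = 69
Signed area = Σ/2 = 34.5 (positive ⇒ counter-clockwise traversal).

34.5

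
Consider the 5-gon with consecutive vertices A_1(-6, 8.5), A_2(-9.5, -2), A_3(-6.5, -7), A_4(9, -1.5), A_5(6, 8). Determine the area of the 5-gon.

Σ = (92.75) + (53.5) + (72.75) + (81) + (99) = 399
Area = |Σ|/2 = 199.5.

199.5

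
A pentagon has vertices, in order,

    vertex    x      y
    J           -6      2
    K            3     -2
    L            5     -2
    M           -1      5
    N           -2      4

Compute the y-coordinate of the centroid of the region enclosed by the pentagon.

Apply the shoelace (surveyor's) formula. First the cross-terms c_i = x_i·y_{i+1} − x_{i+1}·y_i:
  6, 4, 23, 6, 20  ⇒  2A = 59, A = 29.5.
Then Σ (y_i + y_{i+1})·c_i = 227, so ȳ = 227 / (6·29.5) = 227/177.

227/177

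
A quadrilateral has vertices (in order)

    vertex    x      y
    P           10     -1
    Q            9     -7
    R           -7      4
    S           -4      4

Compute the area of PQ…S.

Apply Gauss's area formula: 2A = Σ (x_i·y_{i+1} − x_{i+1}·y_i), indices taken mod 4.
Σ = (-61) + (-13) + (-12) + (-36) = -122
Area = |Σ|/2 = 61.

61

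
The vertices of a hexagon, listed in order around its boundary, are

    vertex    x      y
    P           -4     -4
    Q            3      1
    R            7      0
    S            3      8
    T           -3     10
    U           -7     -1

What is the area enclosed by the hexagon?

Apply Gauss's area formula: 2A = Σ (x_i·y_{i+1} − x_{i+1}·y_i), indices taken mod 6.
Σ = (8) + (-7) + (56) + (54) + (73) + (24) = 208
Area = |Σ|/2 = 104.

104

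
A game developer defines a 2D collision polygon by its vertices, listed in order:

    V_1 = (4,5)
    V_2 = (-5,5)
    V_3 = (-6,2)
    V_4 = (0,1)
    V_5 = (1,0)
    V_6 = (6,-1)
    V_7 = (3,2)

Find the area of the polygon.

Apply the shoelace (surveyor's) formula: 2A = Σ (x_i·y_{i+1} − x_{i+1}·y_i), indices taken mod 7.
Σ = (45) + (20) + (-6) + (-1) + (-1) + (15) + (7) = 79
Area = |Σ|/2 = 39.5.

39.5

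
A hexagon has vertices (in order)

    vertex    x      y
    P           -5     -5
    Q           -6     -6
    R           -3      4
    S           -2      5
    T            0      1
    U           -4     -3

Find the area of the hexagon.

Apply the shoelace formula: 2A = Σ (x_i·y_{i+1} − x_{i+1}·y_i), indices taken mod 6.
Σ = (0) + (-42) + (-7) + (-2) + (4) + (5) = -42
Area = |Σ|/2 = 21.

21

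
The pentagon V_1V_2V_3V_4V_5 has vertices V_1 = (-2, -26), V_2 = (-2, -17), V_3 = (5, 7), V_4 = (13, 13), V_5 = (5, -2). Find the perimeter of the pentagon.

86

|V_1V_2| = √((0)² + (9)²) = √81 = 9
|V_2V_3| = √((7)² + (24)²) = √625 = 25
|V_3V_4| = √((8)² + (6)²) = √100 = 10
|V_4V_5| = √((-8)² + (-15)²) = √289 = 17
|V_5V_1| = √((-7)² + (-24)²) = √625 = 25
Perimeter = 9 + 25 + 10 + 17 + 25 = 86.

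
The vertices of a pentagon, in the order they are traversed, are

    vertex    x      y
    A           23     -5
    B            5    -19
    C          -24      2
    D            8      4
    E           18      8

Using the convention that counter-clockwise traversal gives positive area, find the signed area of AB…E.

-626

Apply the shoelace formula: 2A = Σ (x_i·y_{i+1} − x_{i+1}·y_i), indices taken mod 5.
Σ = (-412) + (-446) + (-112) + (-8) + (-274) = -1252
Signed area = Σ/2 = -626 (negative ⇒ clockwise traversal).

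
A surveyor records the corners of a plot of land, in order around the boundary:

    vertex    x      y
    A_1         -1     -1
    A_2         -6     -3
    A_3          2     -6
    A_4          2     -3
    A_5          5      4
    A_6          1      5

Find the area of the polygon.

Apply the shoelace formula: 2A = Σ (x_i·y_{i+1} − x_{i+1}·y_i), indices taken mod 6.
Σ = (-3) + (42) + (6) + (23) + (21) + (4) = 93
Area = |Σ|/2 = 46.5.

46.5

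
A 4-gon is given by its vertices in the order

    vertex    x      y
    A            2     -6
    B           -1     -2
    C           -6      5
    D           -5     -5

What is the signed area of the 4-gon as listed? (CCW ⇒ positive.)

34

Apply the surveyor's formula: 2A = Σ (x_i·y_{i+1} − x_{i+1}·y_i), indices taken mod 4.
Σ = (-10) + (-17) + (55) + (40) = 68
Signed area = Σ/2 = 34 (positive ⇒ counter-clockwise traversal).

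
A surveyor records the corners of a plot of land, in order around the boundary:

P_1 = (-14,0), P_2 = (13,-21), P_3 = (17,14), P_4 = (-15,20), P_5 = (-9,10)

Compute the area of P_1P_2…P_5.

Apply the shoelace (surveyor's) formula: 2A = Σ (x_i·y_{i+1} − x_{i+1}·y_i), indices taken mod 5.
Σ = (294) + (539) + (550) + (30) + (140) = 1553
Area = |Σ|/2 = 776.5.

776.5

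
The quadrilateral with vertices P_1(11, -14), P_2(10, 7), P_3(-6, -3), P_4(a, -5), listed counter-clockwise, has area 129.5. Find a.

5

Write out the shoelace sum; only the two edges meeting at P_4 involve a:
2·Area = [((-6)·(-5) − a·(-3)) + (a·(-14) − 11·(-5))] + 229
       = -11·a + 314 = 259
⇒ a = 5.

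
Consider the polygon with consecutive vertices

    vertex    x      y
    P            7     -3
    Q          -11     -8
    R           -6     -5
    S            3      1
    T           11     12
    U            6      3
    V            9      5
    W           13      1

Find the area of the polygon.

93

Apply the shoelace formula: 2A = Σ (x_i·y_{i+1} − x_{i+1}·y_i), indices taken mod 8.
P→Q: (7)(-8) − (-11)(-3) = -89
Q→R: (-11)(-5) − (-6)(-8) = 7
R→S: (-6)(1) − (3)(-5) = 9
S→T: (3)(12) − (11)(1) = 25
T→U: (11)(3) − (6)(12) = -39
U→V: (6)(5) − (9)(3) = 3
V→W: (9)(1) − (13)(5) = -56
W→P: (13)(-3) − (7)(1) = -46
Σ = -186
Area = |Σ|/2 = 93.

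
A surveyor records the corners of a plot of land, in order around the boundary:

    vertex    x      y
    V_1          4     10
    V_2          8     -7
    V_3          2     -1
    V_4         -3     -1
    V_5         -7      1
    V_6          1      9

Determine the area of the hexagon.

Apply the shoelace (surveyor's) formula: 2A = Σ (x_i·y_{i+1} − x_{i+1}·y_i), indices taken mod 6.
Cross-terms: -108, 6, -5, -10, -64, -26  ⇒  Σ = -207
Area = |Σ|/2 = 103.5.

103.5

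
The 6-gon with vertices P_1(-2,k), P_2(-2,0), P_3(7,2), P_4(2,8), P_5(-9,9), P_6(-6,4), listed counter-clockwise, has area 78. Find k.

2

Write out the shoelace sum; only the two edges meeting at P_1 involve k:
2·Area = [((-6)·k − (-2)·4) + ((-2)·0 − (-2)·k)] + 156
       = -4·k + 164 = 156
⇒ k = 2.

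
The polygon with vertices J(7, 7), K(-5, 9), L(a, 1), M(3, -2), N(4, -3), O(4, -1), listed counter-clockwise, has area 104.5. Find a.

-7

The doubled signed area Σ (x_i y_{i+1} − x_{i+1} y_i) is linear in a.
With a=0 it equals 132; the coefficient of a is -11 (from the two edges through L).
So -11·a + 132 = 2·104.5 = 209 ⇒ a = -7.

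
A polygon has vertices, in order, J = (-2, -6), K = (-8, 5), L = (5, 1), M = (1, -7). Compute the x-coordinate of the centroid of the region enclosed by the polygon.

-23/21

Apply the shoelace formula. First the cross-terms c_i = x_i·y_{i+1} − x_{i+1}·y_i:
  -58, -33, -36, -20  ⇒  2A = -147, A = -73.5.
Then Σ (x_i + x_{i+1})·c_i = 483, so x̄ = 483 / (6·(-73.5)) = -23/21.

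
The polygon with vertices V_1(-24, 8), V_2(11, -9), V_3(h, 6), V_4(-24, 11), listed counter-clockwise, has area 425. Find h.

22

The doubled signed area Σ (x_i y_{i+1} − x_{i+1} y_i) is linear in h.
With h=0 it equals 410; the coefficient of h is 20 (from the two edges through V_3).
So 20·h + 410 = 2·425 = 850 ⇒ h = 22.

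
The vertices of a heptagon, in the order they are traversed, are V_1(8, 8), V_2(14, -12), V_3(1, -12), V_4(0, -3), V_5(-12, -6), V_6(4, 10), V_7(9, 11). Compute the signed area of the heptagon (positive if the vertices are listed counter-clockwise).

Apply the shoelace formula: 2A = Σ (x_i·y_{i+1} − x_{i+1}·y_i), indices taken mod 7.
Cross-terms: -208, -156, -3, -36, -96, -46, -16  ⇒  Σ = -561
Signed area = Σ/2 = -280.5 (negative ⇒ clockwise traversal).

-280.5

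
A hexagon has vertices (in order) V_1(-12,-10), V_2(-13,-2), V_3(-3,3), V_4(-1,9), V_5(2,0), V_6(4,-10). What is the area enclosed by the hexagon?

Apply the surveyor's formula: 2A = Σ (x_i·y_{i+1} − x_{i+1}·y_i), indices taken mod 6.
Σ = (-106) + (-45) + (-24) + (-18) + (-20) + (-160) = -373
Area = |Σ|/2 = 186.5.

186.5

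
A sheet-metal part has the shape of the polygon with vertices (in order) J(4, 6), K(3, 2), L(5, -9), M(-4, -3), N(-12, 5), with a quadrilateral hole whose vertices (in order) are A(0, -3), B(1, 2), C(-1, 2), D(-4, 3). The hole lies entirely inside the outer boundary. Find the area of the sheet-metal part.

111

Outer boundary:
Apply the shoelace (surveyor's) formula: 2A = Σ (x_i·y_{i+1} − x_{i+1}·y_i), indices taken mod 5.
Cross-terms: -10, -37, -51, -56, -92  ⇒  Σ = -246
Area = |Σ|/2 = 123.
Hole:
Apply the surveyor's formula: 2A = Σ (x_i·y_{i+1} − x_{i+1}·y_i), indices taken mod 4.
Cross-terms: 3, 4, 5, 12  ⇒  Σ = 24
Area = |Σ|/2 = 12.
Net area = 123 − 12 = 111.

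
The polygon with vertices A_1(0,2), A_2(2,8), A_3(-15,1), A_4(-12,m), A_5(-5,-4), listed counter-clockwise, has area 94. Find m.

The doubled signed area Σ (x_i y_{i+1} − x_{i+1} y_i) is linear in m.
With m=0 it equals 168; the coefficient of m is -10 (from the two edges through A_4).
So -10·m + 168 = 2·94 = 188 ⇒ m = -2.

-2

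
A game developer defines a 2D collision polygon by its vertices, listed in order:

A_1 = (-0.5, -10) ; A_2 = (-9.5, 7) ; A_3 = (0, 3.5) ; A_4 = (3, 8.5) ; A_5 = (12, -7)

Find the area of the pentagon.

194.375

Apply Gauss's area formula: 2A = Σ (x_i·y_{i+1} − x_{i+1}·y_i), indices taken mod 5.
Σ = (-98.5) + (-33.25) + (-10.5) + (-123) + (-123.5) = -388.75
Area = |Σ|/2 = 194.375.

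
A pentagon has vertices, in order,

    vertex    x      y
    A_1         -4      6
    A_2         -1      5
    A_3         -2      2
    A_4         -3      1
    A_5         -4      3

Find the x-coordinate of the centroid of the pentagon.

Apply the surveyor's formula. First the cross-terms c_i = x_i·y_{i+1} − x_{i+1}·y_i:
  -14, 8, 4, -5, -12  ⇒  2A = -19, A = -9.5.
Then Σ (x_i + x_{i+1})·c_i = 157, so x̄ = 157 / (6·(-9.5)) = -157/57.

-157/57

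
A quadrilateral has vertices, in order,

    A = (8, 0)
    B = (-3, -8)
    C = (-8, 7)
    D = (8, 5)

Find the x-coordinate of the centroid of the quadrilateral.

5/171

Apply the shoelace (surveyor's) formula. First the cross-terms c_i = x_i·y_{i+1} − x_{i+1}·y_i:
  -64, -85, -96, -40  ⇒  2A = -285, A = -142.5.
Then Σ (x_i + x_{i+1})·c_i = -25, so x̄ = -25 / (6·(-142.5)) = 5/171.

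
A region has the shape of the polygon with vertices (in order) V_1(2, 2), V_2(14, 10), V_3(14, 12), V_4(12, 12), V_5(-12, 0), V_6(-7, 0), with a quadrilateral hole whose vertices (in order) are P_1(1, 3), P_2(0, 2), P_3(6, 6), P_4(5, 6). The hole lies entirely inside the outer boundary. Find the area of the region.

84.5

Outer boundary:
Cross-terms: -8, 28, 24, 144, 0, -14  ⇒  Σ = 174
Area = |Σ|/2 = 87.
Hole:
Σ = (2) + (-12) + (6) + (9) = 5
Area = |Σ|/2 = 2.5.
Net area = 87 − 2.5 = 84.5.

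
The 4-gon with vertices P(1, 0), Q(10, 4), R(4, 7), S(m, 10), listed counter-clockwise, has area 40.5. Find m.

The doubled signed area Σ (x_i y_{i+1} − x_{i+1} y_i) is linear in m.
With m=0 it equals 88; the coefficient of m is -7 (from the two edges through S).
So -7·m + 88 = 2·40.5 = 81 ⇒ m = 1.

1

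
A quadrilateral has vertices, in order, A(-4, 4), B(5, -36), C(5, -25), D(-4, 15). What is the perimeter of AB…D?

104

|AB| = √((9)² + (-40)²) = √1681 = 41
|BC| = √((0)² + (11)²) = √121 = 11
|CD| = √((-9)² + (40)²) = √1681 = 41
|DA| = √((0)² + (-11)²) = √121 = 11
Perimeter = 41 + 11 + 41 + 11 = 104.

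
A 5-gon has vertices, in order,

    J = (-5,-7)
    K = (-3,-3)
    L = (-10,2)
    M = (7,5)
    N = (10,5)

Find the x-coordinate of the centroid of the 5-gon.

Apply Gauss's area formula. First the cross-terms c_i = x_i·y_{i+1} − x_{i+1}·y_i:
  -6, -36, -64, -15, -45  ⇒  2A = -166, A = -83.
Then Σ (x_i + x_{i+1})·c_i = 228, so x̄ = 228 / (6·(-83)) = -38/83.

-38/83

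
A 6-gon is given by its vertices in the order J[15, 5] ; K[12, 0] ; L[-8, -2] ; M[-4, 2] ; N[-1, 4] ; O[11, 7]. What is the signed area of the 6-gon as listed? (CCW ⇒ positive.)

-111.5

Apply the shoelace (surveyor's) formula: 2A = Σ (x_i·y_{i+1} − x_{i+1}·y_i), indices taken mod 6.
Σ = (-60) + (-24) + (-24) + (-14) + (-51) + (-50) = -223
Signed area = Σ/2 = -111.5 (negative ⇒ clockwise traversal).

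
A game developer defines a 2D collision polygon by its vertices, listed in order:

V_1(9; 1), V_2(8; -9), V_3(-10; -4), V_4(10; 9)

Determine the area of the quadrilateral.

166

Cross-terms: -89, -122, -50, -71  ⇒  Σ = -332
Area = |Σ|/2 = 166.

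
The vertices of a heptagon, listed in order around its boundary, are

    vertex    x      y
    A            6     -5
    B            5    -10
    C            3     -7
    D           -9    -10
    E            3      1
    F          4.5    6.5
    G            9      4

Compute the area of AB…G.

103.25

Apply the shoelace formula: 2A = Σ (x_i·y_{i+1} − x_{i+1}·y_i), indices taken mod 7.
Σ = (-35) + (-5) + (-93) + (21) + (15) + (-40.5) + (-69) = -206.5
Area = |Σ|/2 = 103.25.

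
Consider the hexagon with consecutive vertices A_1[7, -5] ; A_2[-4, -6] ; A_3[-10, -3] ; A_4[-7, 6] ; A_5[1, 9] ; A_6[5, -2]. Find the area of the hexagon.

159

Apply the surveyor's formula: 2A = Σ (x_i·y_{i+1} − x_{i+1}·y_i), indices taken mod 6.
Cross-terms: -62, -48, -81, -69, -47, -11  ⇒  Σ = -318
Area = |Σ|/2 = 159.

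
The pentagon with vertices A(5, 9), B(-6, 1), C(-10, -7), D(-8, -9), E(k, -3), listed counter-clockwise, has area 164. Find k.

8

The doubled signed area Σ (x_i y_{i+1} − x_{i+1} y_i) is linear in k.
With k=0 it equals 184; the coefficient of k is 18 (from the two edges through E).
So 18·k + 184 = 2·164 = 328 ⇒ k = 8.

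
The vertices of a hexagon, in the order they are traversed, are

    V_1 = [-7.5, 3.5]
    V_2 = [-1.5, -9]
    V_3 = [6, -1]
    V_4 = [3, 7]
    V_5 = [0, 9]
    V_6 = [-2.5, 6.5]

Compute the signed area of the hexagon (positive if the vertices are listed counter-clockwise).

Cross-terms: 72.75, 55.5, 45, 27, 22.5, 40  ⇒  Σ = 262.75
Signed area = Σ/2 = 131.375 (positive ⇒ counter-clockwise traversal).

131.375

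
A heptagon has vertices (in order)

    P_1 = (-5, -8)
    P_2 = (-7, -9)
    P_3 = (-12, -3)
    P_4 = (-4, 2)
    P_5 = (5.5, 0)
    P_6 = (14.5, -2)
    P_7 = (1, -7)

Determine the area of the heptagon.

Σ = (-11) + (-87) + (-36) + (-11) + (-11) + (-99.5) + (-43) = -298.5
Area = |Σ|/2 = 149.25.

149.25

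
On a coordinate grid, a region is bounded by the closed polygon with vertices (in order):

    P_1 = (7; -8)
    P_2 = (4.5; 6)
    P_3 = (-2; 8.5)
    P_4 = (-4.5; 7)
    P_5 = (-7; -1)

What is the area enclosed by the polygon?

134.5

Apply the shoelace (surveyor's) formula: 2A = Σ (x_i·y_{i+1} − x_{i+1}·y_i), indices taken mod 5.
P_1→P_2: (7)(6) − (4.5)(-8) = 78
P_2→P_3: (4.5)(8.5) − (-2)(6) = 50.25
P_3→P_4: (-2)(7) − (-4.5)(8.5) = 24.25
P_4→P_5: (-4.5)(-1) − (-7)(7) = 53.5
P_5→P_1: (-7)(-8) − (7)(-1) = 63
Σ = 269
Area = |Σ|/2 = 134.5.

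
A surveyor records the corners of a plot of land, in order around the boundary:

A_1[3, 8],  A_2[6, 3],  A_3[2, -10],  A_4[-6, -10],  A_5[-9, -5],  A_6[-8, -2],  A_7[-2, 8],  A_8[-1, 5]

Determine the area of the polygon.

180

Apply the shoelace (surveyor's) formula: 2A = Σ (x_i·y_{i+1} − x_{i+1}·y_i), indices taken mod 8.
Cross-terms: -39, -66, -80, -60, -22, -68, -2, -23  ⇒  Σ = -360
Area = |Σ|/2 = 180.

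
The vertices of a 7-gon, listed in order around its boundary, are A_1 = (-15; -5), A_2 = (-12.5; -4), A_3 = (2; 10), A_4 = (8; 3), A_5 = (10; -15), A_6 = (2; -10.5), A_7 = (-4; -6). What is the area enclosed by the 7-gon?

271.25

A_1→A_2: (-15)(-4) − (-12.5)(-5) = -2.5
A_2→A_3: (-12.5)(10) − (2)(-4) = -117
A_3→A_4: (2)(3) − (8)(10) = -74
A_4→A_5: (8)(-15) − (10)(3) = -150
A_5→A_6: (10)(-10.5) − (2)(-15) = -75
A_6→A_7: (2)(-6) − (-4)(-10.5) = -54
A_7→A_1: (-4)(-5) − (-15)(-6) = -70
Σ = -542.5
Area = |Σ|/2 = 271.25.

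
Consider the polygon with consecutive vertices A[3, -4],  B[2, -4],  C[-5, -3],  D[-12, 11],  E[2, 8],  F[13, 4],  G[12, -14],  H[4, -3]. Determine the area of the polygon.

Apply the surveyor's formula: 2A = Σ (x_i·y_{i+1} − x_{i+1}·y_i), indices taken mod 8.
Σ = (-4) + (-26) + (-91) + (-118) + (-96) + (-230) + (20) + (-7) = -552
Area = |Σ|/2 = 276.

276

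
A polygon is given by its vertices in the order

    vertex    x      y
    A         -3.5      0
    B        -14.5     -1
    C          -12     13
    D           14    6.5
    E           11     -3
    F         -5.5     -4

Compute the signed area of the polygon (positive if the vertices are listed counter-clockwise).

Apply the surveyor's formula: 2A = Σ (x_i·y_{i+1} − x_{i+1}·y_i), indices taken mod 6.
Cross-terms: 3.5, -200.5, -260, -113.5, -60.5, -14  ⇒  Σ = -645
Signed area = Σ/2 = -322.5 (negative ⇒ clockwise traversal).

-322.5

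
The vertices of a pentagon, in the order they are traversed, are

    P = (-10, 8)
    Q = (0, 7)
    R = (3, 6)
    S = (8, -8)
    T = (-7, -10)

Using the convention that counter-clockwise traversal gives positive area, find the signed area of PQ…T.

-227.5

Apply Gauss's area formula: 2A = Σ (x_i·y_{i+1} − x_{i+1}·y_i), indices taken mod 5.
Σ = (-70) + (-21) + (-72) + (-136) + (-156) = -455
Signed area = Σ/2 = -227.5 (negative ⇒ clockwise traversal).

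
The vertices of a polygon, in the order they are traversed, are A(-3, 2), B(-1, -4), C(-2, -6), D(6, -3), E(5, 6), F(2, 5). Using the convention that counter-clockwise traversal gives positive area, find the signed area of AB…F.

Σ = (14) + (-2) + (42) + (51) + (13) + (19) = 137
Signed area = Σ/2 = 68.5 (positive ⇒ counter-clockwise traversal).

68.5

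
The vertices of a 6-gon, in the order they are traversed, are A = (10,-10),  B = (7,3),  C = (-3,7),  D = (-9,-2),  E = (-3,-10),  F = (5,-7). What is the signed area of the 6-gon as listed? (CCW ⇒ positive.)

201

Cross-terms: 100, 58, 69, 84, 71, 20  ⇒  Σ = 402
Signed area = Σ/2 = 201 (positive ⇒ counter-clockwise traversal).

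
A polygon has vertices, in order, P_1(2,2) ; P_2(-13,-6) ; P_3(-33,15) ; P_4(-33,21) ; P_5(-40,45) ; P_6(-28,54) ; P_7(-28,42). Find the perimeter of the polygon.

154

|P_1P_2| = √((-15)² + (-8)²) = √289 = 17
|P_2P_3| = √((-20)² + (21)²) = √841 = 29
|P_3P_4| = √((0)² + (6)²) = √36 = 6
|P_4P_5| = √((-7)² + (24)²) = √625 = 25
|P_5P_6| = √((12)² + (9)²) = √225 = 15
|P_6P_7| = √((0)² + (-12)²) = √144 = 12
|P_7P_1| = √((30)² + (-40)²) = √2500 = 50
Perimeter = 17 + 29 + 6 + 25 + 15 + 12 + 50 = 154.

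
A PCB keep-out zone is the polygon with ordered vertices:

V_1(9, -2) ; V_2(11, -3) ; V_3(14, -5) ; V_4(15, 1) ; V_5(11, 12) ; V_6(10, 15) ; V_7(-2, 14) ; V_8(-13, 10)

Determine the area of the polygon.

Apply Gauss's area formula: 2A = Σ (x_i·y_{i+1} − x_{i+1}·y_i), indices taken mod 8.
Cross-terms: -5, -13, 89, 169, 45, 170, 162, -64  ⇒  Σ = 553
Area = |Σ|/2 = 276.5.

276.5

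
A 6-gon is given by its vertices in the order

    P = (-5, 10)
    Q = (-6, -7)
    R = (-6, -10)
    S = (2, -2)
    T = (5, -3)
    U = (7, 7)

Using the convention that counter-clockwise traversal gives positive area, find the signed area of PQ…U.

155

Apply the shoelace formula: 2A = Σ (x_i·y_{i+1} − x_{i+1}·y_i), indices taken mod 6.
P→Q: (-5)(-7) − (-6)(10) = 95
Q→R: (-6)(-10) − (-6)(-7) = 18
R→S: (-6)(-2) − (2)(-10) = 32
S→T: (2)(-3) − (5)(-2) = 4
T→U: (5)(7) − (7)(-3) = 56
U→P: (7)(10) − (-5)(7) = 105
Σ = 310
Signed area = Σ/2 = 155 (positive ⇒ counter-clockwise traversal).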